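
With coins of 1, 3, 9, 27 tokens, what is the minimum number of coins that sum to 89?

Greedy: take as many of the largest coin as possible, then repeat with the remainder.
89 − 3×27→8 − 2×3→2 − 2×1→0
Total coins = 3 + 2 + 2 = 7

7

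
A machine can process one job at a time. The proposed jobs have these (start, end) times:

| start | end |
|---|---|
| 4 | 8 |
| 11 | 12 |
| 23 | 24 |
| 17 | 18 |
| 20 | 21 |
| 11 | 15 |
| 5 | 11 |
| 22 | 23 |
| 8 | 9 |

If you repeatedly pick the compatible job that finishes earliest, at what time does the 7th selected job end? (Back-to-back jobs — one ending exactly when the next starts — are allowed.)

Greedy by earliest finish: after sorting by end time, pick each interval compatible with the last pick.
Sorted by end: (4,8)  (8,9)  (5,11)  (11,12)  (11,15)  (17,18)  (20,21)  (22,23)  (23,24)
take (4,8); take (8,9); take (11,12); take (17,18); take (20,21); take (22,23); take (23,24).
Selected: (4,8) (8,9) (11,12) (17,18) (20,21) (22,23) (23,24)

24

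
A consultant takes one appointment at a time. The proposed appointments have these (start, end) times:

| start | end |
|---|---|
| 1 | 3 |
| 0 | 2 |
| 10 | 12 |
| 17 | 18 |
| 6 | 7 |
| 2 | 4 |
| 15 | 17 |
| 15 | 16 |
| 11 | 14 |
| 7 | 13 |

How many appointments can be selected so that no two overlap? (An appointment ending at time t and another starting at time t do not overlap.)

By end time: (0,2), (1,3), (2,4), (6,7), (10,12), (7,13), (11,14), (15,16), (15,17), (17,18).
Pick (0,2); next start ≥ 2 → (2,4); next start ≥ 4 → (6,7); next start ≥ 7 → (10,12); next start ≥ 12 → (15,16); next start ≥ 16 → (17,18).
Selected 6 appointments.

6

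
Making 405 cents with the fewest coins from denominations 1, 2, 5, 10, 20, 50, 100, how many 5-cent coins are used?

1

405 − 4×100→5 − 1×5→0
Count of 5: 1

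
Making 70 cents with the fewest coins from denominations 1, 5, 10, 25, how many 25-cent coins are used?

2

Use the largest denomination that fits, subtract, and repeat.
70 = 2×25 + 2×10
Count of 25: 2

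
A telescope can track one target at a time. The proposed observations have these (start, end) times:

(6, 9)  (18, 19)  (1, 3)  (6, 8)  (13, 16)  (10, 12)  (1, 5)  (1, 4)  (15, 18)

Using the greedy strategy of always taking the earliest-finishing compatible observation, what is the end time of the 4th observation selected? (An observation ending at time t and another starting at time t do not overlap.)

16

By end time: (1,3), (1,4), (1,5), (6,8), (6,9), (10,12), (13,16), (15,18), (18,19).
Pick (1,3); next start ≥ 3 → (6,8); next start ≥ 8 → (10,12); next start ≥ 12 → (13,16); next start ≥ 16 → (18,19).
Selected: (1,3) (6,8) (10,12) (13,16) (18,19)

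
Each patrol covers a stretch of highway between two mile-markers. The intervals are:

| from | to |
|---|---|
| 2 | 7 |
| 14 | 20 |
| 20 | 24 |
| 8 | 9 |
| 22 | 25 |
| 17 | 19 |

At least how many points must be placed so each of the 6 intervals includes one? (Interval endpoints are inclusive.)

Sorted: [2,7] [8,9] [17,19] [14,20] [20,24] [22,25]
{[2,7]} hit by 7; {[8,9]} hit by 9; {[17,19],[14,20]} hit by 19; {[20,24],[22,25]} hit by 24.
Points: 7, 9, 19, 24 (4 total).

4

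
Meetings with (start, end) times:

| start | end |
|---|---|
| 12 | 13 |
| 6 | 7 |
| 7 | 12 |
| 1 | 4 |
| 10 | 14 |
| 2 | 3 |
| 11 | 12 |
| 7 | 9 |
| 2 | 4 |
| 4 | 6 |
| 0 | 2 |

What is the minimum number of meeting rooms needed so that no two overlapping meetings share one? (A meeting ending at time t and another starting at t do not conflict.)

starts: [0, 1, 2, 2, 4, 6, 7, 7, 10, 11, 12]
ends:   [2, 3, 4, 4, 6, 7, 9, 12, 12, 13, 14]
s0→1 s1→2 e2→1 s2→2 s2→3  — peak 3.

3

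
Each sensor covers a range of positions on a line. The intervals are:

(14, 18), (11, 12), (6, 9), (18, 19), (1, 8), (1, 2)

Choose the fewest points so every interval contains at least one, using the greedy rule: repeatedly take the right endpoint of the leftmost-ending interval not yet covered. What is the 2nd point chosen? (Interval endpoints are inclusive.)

Process intervals by earliest right end; each time one isn't hit yet, stab at its right endpoint.
By right end: [1,2]  [1,8]  [6,9]  [11,12]  [14,18]  [18,19]
[1,2] uncovered → point at 2; [6,9] uncovered → point at 9; [11,12] uncovered → point at 12; [14,18] uncovered → point at 18.
Points: 2, 9, 12, 18 (4 total).

9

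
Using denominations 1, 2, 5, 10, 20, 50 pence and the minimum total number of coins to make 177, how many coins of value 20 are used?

177 = 3×50 + 1×20 + 1×5 + 1×2
Count of 20: 1

1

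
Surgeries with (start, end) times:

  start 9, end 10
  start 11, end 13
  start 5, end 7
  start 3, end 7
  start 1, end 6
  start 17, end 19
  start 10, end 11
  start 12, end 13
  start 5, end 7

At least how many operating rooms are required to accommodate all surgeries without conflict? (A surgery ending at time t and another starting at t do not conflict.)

4

The answer is the maximum number of intervals overlapping at any instant.
Events (time:±→running): 1:+→1 3:+→2 5:+→3 5:+→4 … peak 4.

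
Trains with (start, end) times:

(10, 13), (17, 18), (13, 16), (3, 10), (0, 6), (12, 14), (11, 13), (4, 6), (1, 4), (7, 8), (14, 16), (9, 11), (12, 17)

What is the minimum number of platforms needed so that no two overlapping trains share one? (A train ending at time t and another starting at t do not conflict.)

4

Count concurrent intervals with a sweep; the peak is the room count.
Events (time:±→running): 0:+→1 1:+→2 3:+→3 4:-→2 4:+→3 6:-→2 6:-→1 7:+→2 8:-→1 9:+→2 10:-→1 10:+→2 11:-→1 11:+→2 12:+→3 12:+→4 … peak 4.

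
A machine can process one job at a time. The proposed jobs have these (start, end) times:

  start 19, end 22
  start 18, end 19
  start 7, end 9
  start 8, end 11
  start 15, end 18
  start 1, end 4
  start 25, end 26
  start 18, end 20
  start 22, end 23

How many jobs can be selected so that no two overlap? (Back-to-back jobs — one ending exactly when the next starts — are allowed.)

Sorted by end: (1,4)  (7,9)  (8,11)  (15,18)  (18,19)  (18,20)  (19,22)  (22,23)  (25,26)
take (1,4); take (7,9); skip (8,11); take (15,18); take (18,19); take (19,22); take (22,23); take (25,26).
Selected 7 jobs.

7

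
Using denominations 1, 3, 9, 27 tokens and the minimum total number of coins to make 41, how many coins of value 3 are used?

1

Use the largest denomination that fits, subtract, and repeat.
41 = 1×27 + 1×9 + 1×3 + 2×1
Count of 3: 1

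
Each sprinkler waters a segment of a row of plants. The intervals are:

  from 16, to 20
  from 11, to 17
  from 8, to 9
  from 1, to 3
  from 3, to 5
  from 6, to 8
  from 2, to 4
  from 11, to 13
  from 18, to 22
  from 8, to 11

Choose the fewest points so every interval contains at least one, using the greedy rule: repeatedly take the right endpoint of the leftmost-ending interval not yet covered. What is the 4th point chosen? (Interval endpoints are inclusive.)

20

Sort by right endpoint; whenever an interval is uncovered, place a point at its right end.
By right end: [1,3]  [2,4]  [3,5]  [6,8]  [8,9]  [8,11]  [11,13]  [11,17]  [16,20]  [18,22]
[1,3] uncovered → point at 3; [6,8] uncovered → point at 8; [11,13] uncovered → point at 13; [16,20] uncovered → point at 20.
Points: 3, 8, 13, 20 (4 total).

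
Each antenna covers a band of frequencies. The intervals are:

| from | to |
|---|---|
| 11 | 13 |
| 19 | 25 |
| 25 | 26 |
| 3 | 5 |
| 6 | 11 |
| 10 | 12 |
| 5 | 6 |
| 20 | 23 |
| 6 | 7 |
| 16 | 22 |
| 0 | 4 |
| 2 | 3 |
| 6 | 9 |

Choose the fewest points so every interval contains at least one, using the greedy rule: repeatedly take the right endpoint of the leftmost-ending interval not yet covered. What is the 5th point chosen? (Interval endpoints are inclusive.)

Process intervals by earliest right end; each time one isn't hit yet, stab at its right endpoint.
Sorted: [2,3] [0,4] [3,5] [5,6] [6,7] [6,9] [6,11] [10,12] [11,13] [16,22] [20,23] [19,25] [25,26]
{[2,3],[0,4],[3,5]} hit by 3; {[5,6],[6,7],[6,9],[6,11]} hit by 6; {[10,12],[11,13]} hit by 12; {[16,22],[20,23],[19,25]} hit by 22; {[25,26]} hit by 26.
Points: 3, 6, 12, 22, 26 (5 total).

26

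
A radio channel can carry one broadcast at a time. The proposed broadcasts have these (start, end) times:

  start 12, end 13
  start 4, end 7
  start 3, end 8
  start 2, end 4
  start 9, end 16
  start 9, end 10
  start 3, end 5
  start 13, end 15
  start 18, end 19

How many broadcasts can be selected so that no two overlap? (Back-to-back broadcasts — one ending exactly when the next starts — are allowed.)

6

Sorted by end: (2,4)  (3,5)  (4,7)  (3,8)  (9,10)  (12,13)  (13,15)  (9,16)  (18,19)
take (2,4); take (4,7); take (9,10); take (12,13); take (13,15); take (18,19).
Selected 6 broadcasts.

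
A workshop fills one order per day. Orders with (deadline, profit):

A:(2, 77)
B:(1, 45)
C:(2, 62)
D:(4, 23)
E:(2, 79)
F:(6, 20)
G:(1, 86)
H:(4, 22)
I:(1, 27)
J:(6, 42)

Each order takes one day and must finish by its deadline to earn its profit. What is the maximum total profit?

Take jobs in profit order; each goes to the latest open slot no later than its deadline.
By profit: G(d1,86), E(d2,79), A(d2,77), C(d2,62), B(d1,45), J(d6,42), I(d1,27), D(d4,23), H(d4,22), F(d6,20)
G→slot 1; E→slot 2; A skipped; C skipped; B skipped; J→slot 6; I skipped; D→slot 4; H→slot 3; F→slot 5.
Profit = 86 + 79 + 22 + 23 + 20 + 42 = 272

272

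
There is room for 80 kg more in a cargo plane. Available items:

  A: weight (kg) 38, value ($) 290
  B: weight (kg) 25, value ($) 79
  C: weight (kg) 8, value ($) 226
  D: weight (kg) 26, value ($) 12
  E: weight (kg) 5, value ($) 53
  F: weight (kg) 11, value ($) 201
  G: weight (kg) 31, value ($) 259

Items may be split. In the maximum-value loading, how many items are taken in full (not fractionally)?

Greedy by value/weight ratio, highest first.
Ratios (sorted): C 28.25, F 18.27, E 10.60, G 8.35, A 7.63, B 3.16, D 0.46
take C (8 @ 226); take F (11 @ 201); take E (5 @ 53); take G (31 @ 259); take 25/38 of A → 190.79. Capacity used 80/80.
4 item(s) taken whole; one partial (take 25/38 of A).

4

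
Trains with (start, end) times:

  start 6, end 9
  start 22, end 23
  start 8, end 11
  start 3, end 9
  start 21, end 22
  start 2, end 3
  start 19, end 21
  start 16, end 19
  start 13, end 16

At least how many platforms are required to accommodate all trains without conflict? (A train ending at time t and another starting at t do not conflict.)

The answer is the maximum number of intervals overlapping at any instant.
starts: [2, 3, 6, 8, 13, 16, 19, 21, 22]
ends:   [3, 9, 9, 11, 16, 19, 21, 22, 23]
s2→1 e3→0 s3→1 s6→2 s8→3  — peak 3.

3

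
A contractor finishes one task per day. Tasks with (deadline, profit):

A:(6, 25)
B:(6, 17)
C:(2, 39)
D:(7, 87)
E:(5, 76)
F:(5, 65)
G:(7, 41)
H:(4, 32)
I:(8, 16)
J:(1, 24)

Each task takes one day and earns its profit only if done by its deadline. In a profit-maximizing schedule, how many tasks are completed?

Take jobs in profit order; each goes to the latest open slot no later than its deadline.
By profit: D(d7,87), E(d5,76), F(d5,65), G(d7,41), C(d2,39), H(d4,32), A(d6,25), J(d1,24), B(d6,17), I(d8,16)
D→slot 7; E→slot 5; F→slot 4; G→slot 6; C→slot 2; H→slot 3; A→slot 1; J skipped; B skipped; I→slot 8.
8 of 10 scheduled.

8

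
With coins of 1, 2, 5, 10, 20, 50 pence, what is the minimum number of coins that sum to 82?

82 − 1×50→32 − 1×20→12 − 1×10→2 − 1×2→0
Total coins = 1 + 1 + 1 + 1 = 4

4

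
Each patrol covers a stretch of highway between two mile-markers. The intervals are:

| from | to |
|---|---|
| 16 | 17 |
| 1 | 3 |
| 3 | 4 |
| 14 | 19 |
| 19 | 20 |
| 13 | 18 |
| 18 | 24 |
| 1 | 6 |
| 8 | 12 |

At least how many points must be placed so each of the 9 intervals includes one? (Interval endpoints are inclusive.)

Sorted: [1,3] [3,4] [1,6] [8,12] [16,17] [13,18] [14,19] [19,20] [18,24]
{[1,3],[3,4],[1,6]} hit by 3; {[8,12]} hit by 12; {[16,17],[13,18],[14,19]} hit by 17; {[19,20],[18,24]} hit by 20.
Points: 3, 12, 17, 20 (4 total).

4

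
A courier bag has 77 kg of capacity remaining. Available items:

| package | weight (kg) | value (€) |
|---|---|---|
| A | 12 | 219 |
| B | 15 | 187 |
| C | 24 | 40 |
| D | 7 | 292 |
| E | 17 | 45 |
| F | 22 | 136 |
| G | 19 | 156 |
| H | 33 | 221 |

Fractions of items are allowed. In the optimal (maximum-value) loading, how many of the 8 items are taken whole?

4

Sort by value per unit weight and fill in that order.
Ratios (sorted): D 41.71, A 18.25, B 12.47, G 8.21, H 6.70, F 6.18, E 2.65, C 1.67
take D (7 @ 292); take A (12 @ 219); take B (15 @ 187); take G (19 @ 156); take 24/33 of H → 160.73. Capacity used 77/77.
4 item(s) taken whole; one partial (take 24/33 of H).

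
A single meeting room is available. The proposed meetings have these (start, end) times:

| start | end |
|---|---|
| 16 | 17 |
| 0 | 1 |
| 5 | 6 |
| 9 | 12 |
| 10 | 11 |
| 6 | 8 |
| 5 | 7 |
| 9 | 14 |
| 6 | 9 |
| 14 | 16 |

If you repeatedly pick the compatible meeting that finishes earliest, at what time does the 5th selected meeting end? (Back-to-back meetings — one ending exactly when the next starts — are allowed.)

16

Greedy by earliest finish: after sorting by end time, pick each interval compatible with the last pick.
Sorted by end: (0,1)  (5,6)  (5,7)  (6,8)  (6,9)  (10,11)  (9,12)  (9,14)  (14,16)  (16,17)
take (0,1); take (5,6); take (6,8); take (10,11); skip (9,14); take (14,16); take (16,17).
Selected: (0,1) (5,6) (6,8) (10,11) (14,16) (16,17)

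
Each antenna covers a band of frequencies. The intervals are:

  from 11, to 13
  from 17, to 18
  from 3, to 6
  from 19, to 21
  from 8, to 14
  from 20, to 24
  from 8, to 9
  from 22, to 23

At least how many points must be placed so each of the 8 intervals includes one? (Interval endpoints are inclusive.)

Process intervals by earliest right end; each time one isn't hit yet, stab at its right endpoint.
Sorted: [3,6] [8,9] [11,13] [8,14] [17,18] [19,21] [22,23] [20,24]
{[3,6]} hit by 6; {[8,9]} hit by 9; {[11,13],[8,14]} hit by 13; {[17,18]} hit by 18; {[19,21]} hit by 21; {[22,23],[20,24]} hit by 23.
Points: 6, 9, 13, 18, 21, 23 (6 total).

6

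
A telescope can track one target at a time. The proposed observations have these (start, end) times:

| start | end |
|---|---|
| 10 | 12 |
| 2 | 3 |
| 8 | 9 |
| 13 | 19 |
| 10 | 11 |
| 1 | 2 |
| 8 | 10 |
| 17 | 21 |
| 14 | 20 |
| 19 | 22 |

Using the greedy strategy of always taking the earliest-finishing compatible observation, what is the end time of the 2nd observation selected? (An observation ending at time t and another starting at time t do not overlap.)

By end time: (1,2), (2,3), (8,9), (8,10), (10,11), (10,12), (13,19), (14,20), (17,21), (19,22).
Pick (1,2); next start ≥ 2 → (2,3); next start ≥ 3 → (8,9); next start ≥ 9 → (10,11); next start ≥ 11 → (13,19); next start ≥ 19 → (19,22).
Selected: (1,2) (2,3) (8,9) (10,11) (13,19) (19,22)

3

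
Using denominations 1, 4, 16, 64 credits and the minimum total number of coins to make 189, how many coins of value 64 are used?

189 = 2×64 + 3×16 + 3×4 + 1×1
Count of 64: 2

2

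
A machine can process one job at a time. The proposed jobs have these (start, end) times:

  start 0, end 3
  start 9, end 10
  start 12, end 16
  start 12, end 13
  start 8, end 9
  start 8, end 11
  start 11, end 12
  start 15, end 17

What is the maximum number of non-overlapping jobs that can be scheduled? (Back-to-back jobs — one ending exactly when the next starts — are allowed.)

6

Sorted by end: (0,3)  (8,9)  (9,10)  (8,11)  (11,12)  (12,13)  (12,16)  (15,17)
take (0,3); take (8,9); take (9,10); take (11,12); take (12,13); skip (12,16); take (15,17).
Selected 6 jobs.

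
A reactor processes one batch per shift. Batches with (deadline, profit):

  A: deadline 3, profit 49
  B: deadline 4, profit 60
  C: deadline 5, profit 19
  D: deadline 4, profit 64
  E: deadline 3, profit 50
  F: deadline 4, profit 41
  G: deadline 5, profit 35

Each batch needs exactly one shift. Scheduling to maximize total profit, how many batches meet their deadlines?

5

Take jobs in profit order; each goes to the latest open slot no later than its deadline.
Profit order: D=64 B=60 E=50 A=49 F=41 G=35 C=19
Assign: D→slot 4, B→slot 3, E→slot 2, A→slot 1, F skipped, G→slot 5, C skipped.
Slots: [1:A] [2:E] [3:B] [4:D] [5:G]
5 of 7 scheduled.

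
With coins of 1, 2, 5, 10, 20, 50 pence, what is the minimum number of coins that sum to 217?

7

Greedy: take as many of the largest coin as possible, then repeat with the remainder.
217 − 4×50→17 − 1×10→7 − 1×5→2 − 1×2→0
Total coins = 4 + 1 + 1 + 1 = 7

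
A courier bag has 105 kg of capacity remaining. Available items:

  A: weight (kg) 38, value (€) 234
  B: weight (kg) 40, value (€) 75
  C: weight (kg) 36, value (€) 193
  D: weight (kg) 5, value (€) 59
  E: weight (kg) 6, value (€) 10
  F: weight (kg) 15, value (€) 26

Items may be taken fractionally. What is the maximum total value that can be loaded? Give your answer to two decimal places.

534.75

Order: D (59/5=11.80) > A (234/38=6.16) > C (193/36=5.36) > B (75/40=1.88) > F (26/15=1.73) > E (10/6=1.67)
Fill: take D (5 @ 59) → take A (38 @ 234) → take C (36 @ 193) → take 26/40 of B → 48.75; 105/105 used.
Total value = 534.75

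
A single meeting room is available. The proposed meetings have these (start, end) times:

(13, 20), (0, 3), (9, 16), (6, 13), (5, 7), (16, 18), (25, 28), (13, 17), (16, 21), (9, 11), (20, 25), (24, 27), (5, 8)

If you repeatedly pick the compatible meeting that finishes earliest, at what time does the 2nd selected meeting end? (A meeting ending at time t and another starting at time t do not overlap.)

Order by finish time; keep every interval that doesn't clash with the previous kept one.
Sorted by end: (0,3)  (5,7)  (5,8)  (9,11)  (6,13)  (9,16)  (13,17)  (16,18)  (13,20)  (16,21)  (20,25)  (24,27)  (25,28)
take (0,3); take (5,7); take (9,11); skip (9,16); take (13,17); skip (16,18); skip (16,21); take (20,25); skip (24,27); take (25,28).
Selected: (0,3) (5,7) (9,11) (13,17) (20,25) (25,28)

7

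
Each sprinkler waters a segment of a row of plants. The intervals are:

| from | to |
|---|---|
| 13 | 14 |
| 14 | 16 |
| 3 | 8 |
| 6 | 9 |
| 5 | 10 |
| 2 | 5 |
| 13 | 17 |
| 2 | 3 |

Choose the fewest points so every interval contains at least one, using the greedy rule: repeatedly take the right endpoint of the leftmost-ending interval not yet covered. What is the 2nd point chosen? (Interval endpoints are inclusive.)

Process intervals by earliest right end; each time one isn't hit yet, stab at its right endpoint.
By right end: [2,3]  [2,5]  [3,8]  [6,9]  [5,10]  [13,14]  [14,16]  [13,17]
[2,3] uncovered → point at 3; [6,9] uncovered → point at 9; [13,14] uncovered → point at 14.
Points: 3, 9, 14 (3 total).

9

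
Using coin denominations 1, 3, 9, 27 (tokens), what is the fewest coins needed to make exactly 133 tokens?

Greedy: take as many of the largest coin as possible, then repeat with the remainder.
133 − 4×27→25 − 2×9→7 − 2×3→1 − 1×1→0
Total coins = 4 + 2 + 2 + 1 = 9

9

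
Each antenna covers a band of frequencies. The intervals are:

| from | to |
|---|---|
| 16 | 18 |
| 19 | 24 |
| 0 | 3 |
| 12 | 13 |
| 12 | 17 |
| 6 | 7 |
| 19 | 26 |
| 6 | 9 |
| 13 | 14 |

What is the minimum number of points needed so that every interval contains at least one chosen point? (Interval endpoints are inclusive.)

Process intervals by earliest right end; each time one isn't hit yet, stab at its right endpoint.
Sorted: [0,3] [6,7] [6,9] [12,13] [13,14] [12,17] [16,18] [19,24] [19,26]
{[0,3]} hit by 3; {[6,7],[6,9]} hit by 7; {[12,13],[13,14],[12,17]} hit by 13; {[16,18]} hit by 18; {[19,24],[19,26]} hit by 24.
Points: 3, 7, 13, 18, 24 (5 total).

5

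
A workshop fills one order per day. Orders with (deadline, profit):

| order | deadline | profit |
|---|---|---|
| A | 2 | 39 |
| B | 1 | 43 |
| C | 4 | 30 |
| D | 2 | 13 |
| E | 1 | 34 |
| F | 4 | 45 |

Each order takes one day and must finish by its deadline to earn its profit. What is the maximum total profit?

157

Take jobs in profit order; each goes to the latest open slot no later than its deadline.
Profit order: F=45 B=43 A=39 E=34 C=30 D=13
Assign: F→slot 4, B→slot 1, A→slot 2, E skipped, C→slot 3, D skipped.
Slots: [1:B] [2:A] [3:C] [4:F]
Profit = 43 + 39 + 30 + 45 = 157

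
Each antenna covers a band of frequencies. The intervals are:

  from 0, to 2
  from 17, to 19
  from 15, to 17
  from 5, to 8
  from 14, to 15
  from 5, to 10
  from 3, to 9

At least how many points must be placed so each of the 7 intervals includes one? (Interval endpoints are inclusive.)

Process intervals by earliest right end; each time one isn't hit yet, stab at its right endpoint.
Sorted: [0,2] [5,8] [3,9] [5,10] [14,15] [15,17] [17,19]
{[0,2]} hit by 2; {[5,8],[3,9],[5,10]} hit by 8; {[14,15],[15,17]} hit by 15; {[17,19]} hit by 19.
Points: 2, 8, 15, 19 (4 total).

4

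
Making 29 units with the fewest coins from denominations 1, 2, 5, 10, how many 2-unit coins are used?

2

Use the largest denomination that fits, subtract, and repeat.
29 = 2×10 + 1×5 + 2×2
Count of 2: 2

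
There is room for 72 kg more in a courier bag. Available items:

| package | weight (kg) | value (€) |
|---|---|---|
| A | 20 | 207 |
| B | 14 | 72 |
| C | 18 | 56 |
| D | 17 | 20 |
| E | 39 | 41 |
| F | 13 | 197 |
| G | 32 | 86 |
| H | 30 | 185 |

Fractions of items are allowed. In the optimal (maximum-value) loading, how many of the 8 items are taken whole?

3

Order: F (197/13=15.15) > A (207/20=10.35) > H (185/30=6.17) > B (72/14=5.14) > C (56/18=3.11) > G (86/32=2.69) > D (20/17=1.18) > E (41/39=1.05)
Fill: take F (13 @ 197) → take A (20 @ 207) → take H (30 @ 185) → take 9/14 of B → 46.29; 72/72 used.
3 item(s) taken whole; one partial (take 9/14 of B).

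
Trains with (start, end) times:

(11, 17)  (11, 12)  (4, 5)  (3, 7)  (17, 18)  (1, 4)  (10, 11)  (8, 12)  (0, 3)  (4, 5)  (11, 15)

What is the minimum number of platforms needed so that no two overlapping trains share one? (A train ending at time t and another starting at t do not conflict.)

Count concurrent intervals with a sweep; the peak is the room count.
Events (time:±→running): 0:+→1 1:+→2 3:-→1 3:+→2 4:-→1 4:+→2 4:+→3 5:-→2 5:-→1 7:-→0 8:+→1 10:+→2 11:-→1 11:+→2 11:+→3 11:+→4 … peak 4.

4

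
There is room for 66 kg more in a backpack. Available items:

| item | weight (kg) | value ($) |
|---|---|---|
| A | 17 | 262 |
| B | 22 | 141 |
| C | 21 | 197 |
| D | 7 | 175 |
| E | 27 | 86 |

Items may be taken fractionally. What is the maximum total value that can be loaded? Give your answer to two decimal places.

Greedy by value/weight ratio, highest first.
Order: D (175/7=25.00) > A (262/17=15.41) > C (197/21=9.38) > B (141/22=6.41) > E (86/27=3.19)
Fill: take D (7 @ 175) → take A (17 @ 262) → take C (21 @ 197) → take 21/22 of B → 134.59; 66/66 used.
Total value = 768.59

768.59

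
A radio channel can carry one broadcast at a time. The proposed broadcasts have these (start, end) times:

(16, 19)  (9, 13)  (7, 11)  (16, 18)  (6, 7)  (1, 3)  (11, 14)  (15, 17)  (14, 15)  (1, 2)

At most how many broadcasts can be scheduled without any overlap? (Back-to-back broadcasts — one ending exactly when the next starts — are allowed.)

Sort by end time and greedily take each interval whose start is ≥ the last chosen end.
By end time: (1,2), (1,3), (6,7), (7,11), (9,13), (11,14), (14,15), (15,17), (16,18), (16,19).
Pick (1,2); next start ≥ 2 → (6,7); next start ≥ 7 → (7,11); next start ≥ 11 → (11,14); next start ≥ 14 → (14,15); next start ≥ 15 → (15,17).
Selected 6 broadcasts.

6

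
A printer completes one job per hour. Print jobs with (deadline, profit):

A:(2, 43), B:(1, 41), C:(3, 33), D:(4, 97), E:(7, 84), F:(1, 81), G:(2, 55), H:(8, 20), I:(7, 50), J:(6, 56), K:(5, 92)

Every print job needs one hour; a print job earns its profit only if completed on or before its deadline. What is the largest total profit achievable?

By profit: D(d4,97), K(d5,92), E(d7,84), F(d1,81), J(d6,56), G(d2,55), I(d7,50), A(d2,43), B(d1,41), C(d3,33), H(d8,20)
D→slot 4; K→slot 5; E→slot 7; F→slot 1; J→slot 6; G→slot 2; I→slot 3; A skipped; B skipped; C skipped; H→slot 8.
Profit = 81 + 55 + 50 + 97 + 92 + 56 + 84 + 20 = 535

535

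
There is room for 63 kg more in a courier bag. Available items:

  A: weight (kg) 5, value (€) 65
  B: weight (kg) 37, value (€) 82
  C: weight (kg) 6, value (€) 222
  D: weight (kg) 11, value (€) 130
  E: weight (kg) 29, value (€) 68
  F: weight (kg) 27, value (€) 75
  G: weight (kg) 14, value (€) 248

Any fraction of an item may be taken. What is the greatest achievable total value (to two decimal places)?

Sort by value per unit weight and fill in that order.
Order: C (222/6=37.00) > G (248/14=17.71) > A (65/5=13.00) > D (130/11=11.82) > F (75/27=2.78) > E (68/29=2.34) > B (82/37=2.22)
Fill: take C (6 @ 222) → take G (14 @ 248) → take A (5 @ 65) → take D (11 @ 130) → take F (27 @ 75); 63/63 used.
Total value = 740.00

740.00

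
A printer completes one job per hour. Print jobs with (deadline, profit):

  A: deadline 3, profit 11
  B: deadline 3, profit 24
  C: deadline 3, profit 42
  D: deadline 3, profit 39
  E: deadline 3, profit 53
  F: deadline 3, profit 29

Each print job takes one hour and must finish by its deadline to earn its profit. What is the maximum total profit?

134

By profit: E(d3,53), C(d3,42), D(d3,39), F(d3,29), B(d3,24), A(d3,11)
E→slot 3; C→slot 2; D→slot 1; F skipped; B skipped; A skipped.
Profit = 39 + 42 + 53 = 134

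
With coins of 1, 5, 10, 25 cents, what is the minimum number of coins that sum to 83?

7

83 = 3×25 + 1×5 + 3×1
Total coins = 3 + 1 + 3 = 7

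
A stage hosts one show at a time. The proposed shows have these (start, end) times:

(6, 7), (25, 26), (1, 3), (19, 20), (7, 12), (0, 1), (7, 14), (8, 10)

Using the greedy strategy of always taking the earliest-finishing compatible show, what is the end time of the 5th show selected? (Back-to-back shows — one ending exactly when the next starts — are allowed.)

Sort by end time and greedily take each interval whose start is ≥ the last chosen end.
By end time: (0,1), (1,3), (6,7), (8,10), (7,12), (7,14), (19,20), (25,26).
Pick (0,1); next start ≥ 1 → (1,3); next start ≥ 3 → (6,7); next start ≥ 7 → (8,10); next start ≥ 10 → (19,20); next start ≥ 20 → (25,26).
Selected: (0,1) (1,3) (6,7) (8,10) (19,20) (25,26)

20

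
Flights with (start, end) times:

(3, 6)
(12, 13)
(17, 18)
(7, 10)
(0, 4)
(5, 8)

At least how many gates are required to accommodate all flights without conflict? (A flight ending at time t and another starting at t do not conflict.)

2

Count concurrent intervals with a sweep; the peak is the room count.
starts: [0, 3, 5, 7, 12, 17]
ends:   [4, 6, 8, 10, 13, 18]
s0→1 s3→2  — peak 2.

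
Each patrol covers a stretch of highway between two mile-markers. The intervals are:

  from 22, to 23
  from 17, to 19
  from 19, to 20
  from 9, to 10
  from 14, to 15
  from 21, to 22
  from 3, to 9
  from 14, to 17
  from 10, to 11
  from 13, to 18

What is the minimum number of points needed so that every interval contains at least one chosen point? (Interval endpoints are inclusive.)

Sort by right endpoint; whenever an interval is uncovered, place a point at its right end.
By right end: [3,9]  [9,10]  [10,11]  [14,15]  [14,17]  [13,18]  [17,19]  [19,20]  [21,22]  [22,23]
[3,9] uncovered → point at 9; [10,11] uncovered → point at 11; [14,15] uncovered → point at 15; [17,19] uncovered → point at 19; [21,22] uncovered → point at 22.
Points: 9, 11, 15, 19, 22 (5 total).

5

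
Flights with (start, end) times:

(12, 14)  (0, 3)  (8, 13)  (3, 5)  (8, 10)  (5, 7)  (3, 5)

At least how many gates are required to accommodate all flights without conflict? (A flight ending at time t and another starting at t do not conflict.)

Count concurrent intervals with a sweep; the peak is the room count.
starts: [0, 3, 3, 5, 8, 8, 12]
ends:   [3, 5, 5, 7, 10, 13, 14]
s0→1 e3→0 s3→1 s3→2  — peak 2.

2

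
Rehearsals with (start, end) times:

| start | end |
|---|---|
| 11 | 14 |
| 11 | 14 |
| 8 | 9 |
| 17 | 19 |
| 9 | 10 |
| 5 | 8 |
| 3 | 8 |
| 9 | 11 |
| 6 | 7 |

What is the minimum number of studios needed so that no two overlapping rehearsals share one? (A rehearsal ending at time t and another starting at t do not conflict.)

3

The answer is the maximum number of intervals overlapping at any instant.
starts: [3, 5, 6, 8, 9, 9, 11, 11, 17]
ends:   [7, 8, 8, 9, 10, 11, 14, 14, 19]
s3→1 s5→2 s6→3  — peak 3.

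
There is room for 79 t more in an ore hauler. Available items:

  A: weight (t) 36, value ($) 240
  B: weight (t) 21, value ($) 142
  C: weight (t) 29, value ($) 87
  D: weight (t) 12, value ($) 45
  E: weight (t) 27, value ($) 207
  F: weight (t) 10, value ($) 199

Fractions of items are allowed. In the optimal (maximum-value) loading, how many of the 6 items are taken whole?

Order: F (199/10=19.90) > E (207/27=7.67) > B (142/21=6.76) > A (240/36=6.67) > D (45/12=3.75) > C (87/29=3.00)
Fill: take F (10 @ 199) → take E (27 @ 207) → take B (21 @ 142) → take 21/36 of A → 140.00; 79/79 used.
3 item(s) taken whole; one partial (take 21/36 of A).

3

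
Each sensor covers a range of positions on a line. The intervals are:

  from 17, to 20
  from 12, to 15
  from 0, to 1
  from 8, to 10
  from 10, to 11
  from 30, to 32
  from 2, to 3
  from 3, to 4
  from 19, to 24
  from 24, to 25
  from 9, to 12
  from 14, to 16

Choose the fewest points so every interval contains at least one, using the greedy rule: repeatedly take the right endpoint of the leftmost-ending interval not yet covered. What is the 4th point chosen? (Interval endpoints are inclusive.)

Sort by right endpoint; whenever an interval is uncovered, place a point at its right end.
Sorted: [0,1] [2,3] [3,4] [8,10] [10,11] [9,12] [12,15] [14,16] [17,20] [19,24] [24,25] [30,32]
{[0,1]} hit by 1; {[2,3],[3,4]} hit by 3; {[8,10],[10,11],[9,12]} hit by 10; {[12,15],[14,16]} hit by 15; {[17,20],[19,24]} hit by 20; {[24,25]} hit by 25; {[30,32]} hit by 32.
Points: 1, 3, 10, 15, 20, 25, 32 (7 total).

15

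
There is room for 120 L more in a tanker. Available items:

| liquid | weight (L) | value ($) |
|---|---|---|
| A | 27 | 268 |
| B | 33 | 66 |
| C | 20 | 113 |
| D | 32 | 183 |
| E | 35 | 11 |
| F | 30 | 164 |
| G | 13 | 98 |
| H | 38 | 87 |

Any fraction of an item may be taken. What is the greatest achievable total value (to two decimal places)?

Ratios (sorted): A 9.93, G 7.54, D 5.72, C 5.65, F 5.47, H 2.29, B 2.00, E 0.31
take A (27 @ 268); take G (13 @ 98); take D (32 @ 183); take C (20 @ 113); take 28/30 of F → 153.07. Capacity used 120/120.
Total value = 815.07

815.07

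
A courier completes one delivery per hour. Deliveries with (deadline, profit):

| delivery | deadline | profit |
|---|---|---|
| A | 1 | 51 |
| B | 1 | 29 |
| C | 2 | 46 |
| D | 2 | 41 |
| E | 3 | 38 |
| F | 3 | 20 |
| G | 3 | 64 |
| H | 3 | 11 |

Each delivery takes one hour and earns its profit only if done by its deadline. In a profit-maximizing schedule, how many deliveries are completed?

Sort by profit descending; place each in the latest free slot ≤ its deadline.
By profit: G(d3,64), A(d1,51), C(d2,46), D(d2,41), E(d3,38), B(d1,29), F(d3,20), H(d3,11)
G→slot 3; A→slot 1; C→slot 2; D skipped; E skipped; B skipped; F skipped; H skipped.
3 of 8 scheduled.

3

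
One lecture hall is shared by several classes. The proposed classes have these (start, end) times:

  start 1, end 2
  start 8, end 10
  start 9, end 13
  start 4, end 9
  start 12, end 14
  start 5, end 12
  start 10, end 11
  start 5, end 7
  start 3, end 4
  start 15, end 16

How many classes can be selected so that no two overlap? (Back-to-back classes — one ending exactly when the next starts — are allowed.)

7

Sorted by end: (1,2)  (3,4)  (5,7)  (4,9)  (8,10)  (10,11)  (5,12)  (9,13)  (12,14)  (15,16)
take (1,2); take (3,4); take (5,7); skip (4,9); take (8,10); take (10,11); skip (5,12); skip (9,13); take (12,14); take (15,16).
Selected 7 classes.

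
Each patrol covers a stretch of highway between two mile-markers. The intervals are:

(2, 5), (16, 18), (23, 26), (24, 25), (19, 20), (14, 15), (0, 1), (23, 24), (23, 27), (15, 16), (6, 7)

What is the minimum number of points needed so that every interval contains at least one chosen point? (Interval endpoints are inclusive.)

Sorted: [0,1] [2,5] [6,7] [14,15] [15,16] [16,18] [19,20] [23,24] [24,25] [23,26] [23,27]
{[0,1]} hit by 1; {[2,5]} hit by 5; {[6,7]} hit by 7; {[14,15],[15,16]} hit by 15; {[16,18]} hit by 18; {[19,20]} hit by 20; {[23,24],[24,25],[23,26],[23,27]} hit by 24.
Points: 1, 5, 7, 15, 18, 20, 24 (7 total).

7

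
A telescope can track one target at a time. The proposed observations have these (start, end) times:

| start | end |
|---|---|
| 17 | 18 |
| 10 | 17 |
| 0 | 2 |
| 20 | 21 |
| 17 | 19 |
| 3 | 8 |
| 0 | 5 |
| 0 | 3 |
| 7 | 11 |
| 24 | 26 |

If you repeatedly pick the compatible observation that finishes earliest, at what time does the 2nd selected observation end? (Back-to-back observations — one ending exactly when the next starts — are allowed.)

Sort by end time and greedily take each interval whose start is ≥ the last chosen end.
Sorted by end: (0,2)  (0,3)  (0,5)  (3,8)  (7,11)  (10,17)  (17,18)  (17,19)  (20,21)  (24,26)
take (0,2); take (3,8); skip (7,11); take (10,17); take (17,18); take (20,21); take (24,26).
Selected: (0,2) (3,8) (10,17) (17,18) (20,21) (24,26)

8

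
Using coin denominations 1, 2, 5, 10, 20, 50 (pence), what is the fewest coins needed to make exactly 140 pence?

4

Use the largest denomination that fits, subtract, and repeat.
140 − 2×50→40 − 2×20→0
Total coins = 2 + 2 = 4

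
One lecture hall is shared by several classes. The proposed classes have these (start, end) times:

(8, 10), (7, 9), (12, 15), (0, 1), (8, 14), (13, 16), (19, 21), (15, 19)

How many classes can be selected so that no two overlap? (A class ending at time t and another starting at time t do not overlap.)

Sorted by end: (0,1)  (7,9)  (8,10)  (8,14)  (12,15)  (13,16)  (15,19)  (19,21)
take (0,1); take (7,9); take (12,15); take (15,19); take (19,21).
Selected 5 classes.

5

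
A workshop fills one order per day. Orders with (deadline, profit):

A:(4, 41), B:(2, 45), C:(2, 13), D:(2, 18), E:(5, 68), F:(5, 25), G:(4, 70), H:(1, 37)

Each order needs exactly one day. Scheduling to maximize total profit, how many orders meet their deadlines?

Take jobs in profit order; each goes to the latest open slot no later than its deadline.
By profit: G(d4,70), E(d5,68), B(d2,45), A(d4,41), H(d1,37), F(d5,25), D(d2,18), C(d2,13)
G→slot 4; E→slot 5; B→slot 2; A→slot 3; H→slot 1; F skipped; D skipped; C skipped.
5 of 8 scheduled.

5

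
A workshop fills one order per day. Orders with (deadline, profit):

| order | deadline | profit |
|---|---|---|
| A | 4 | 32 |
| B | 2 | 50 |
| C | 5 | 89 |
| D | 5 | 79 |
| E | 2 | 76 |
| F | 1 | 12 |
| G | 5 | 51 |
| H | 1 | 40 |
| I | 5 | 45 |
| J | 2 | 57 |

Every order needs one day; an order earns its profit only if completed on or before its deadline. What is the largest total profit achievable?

352

Profit order: C=89 D=79 E=76 J=57 G=51 B=50 I=45 H=40 A=32 F=12
Assign: C→slot 5, D→slot 4, E→slot 2, J→slot 1, G→slot 3, B skipped, I skipped, H skipped, A skipped, F skipped.
Slots: [1:J] [2:E] [3:G] [4:D] [5:C]
Profit = 57 + 76 + 51 + 79 + 89 = 352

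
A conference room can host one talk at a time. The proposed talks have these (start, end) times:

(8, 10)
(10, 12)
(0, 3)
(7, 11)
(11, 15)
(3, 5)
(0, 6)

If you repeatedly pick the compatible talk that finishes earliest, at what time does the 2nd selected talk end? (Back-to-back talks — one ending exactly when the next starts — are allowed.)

5

Order by finish time; keep every interval that doesn't clash with the previous kept one.
By end time: (0,3), (3,5), (0,6), (8,10), (7,11), (10,12), (11,15).
Pick (0,3); next start ≥ 3 → (3,5); next start ≥ 5 → (8,10); next start ≥ 10 → (10,12).
Selected: (0,3) (3,5) (8,10) (10,12)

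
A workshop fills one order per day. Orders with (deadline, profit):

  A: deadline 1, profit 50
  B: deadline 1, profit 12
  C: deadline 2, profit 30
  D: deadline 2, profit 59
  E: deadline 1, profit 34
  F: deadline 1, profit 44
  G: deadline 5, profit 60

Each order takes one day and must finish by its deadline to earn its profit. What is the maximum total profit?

Sort by profit descending; place each in the latest free slot ≤ its deadline.
By profit: G(d5,60), D(d2,59), A(d1,50), F(d1,44), E(d1,34), C(d2,30), B(d1,12)
G→slot 5; D→slot 2; A→slot 1; F skipped; E skipped; C skipped; B skipped.
Profit = 50 + 59 + 60 = 169

169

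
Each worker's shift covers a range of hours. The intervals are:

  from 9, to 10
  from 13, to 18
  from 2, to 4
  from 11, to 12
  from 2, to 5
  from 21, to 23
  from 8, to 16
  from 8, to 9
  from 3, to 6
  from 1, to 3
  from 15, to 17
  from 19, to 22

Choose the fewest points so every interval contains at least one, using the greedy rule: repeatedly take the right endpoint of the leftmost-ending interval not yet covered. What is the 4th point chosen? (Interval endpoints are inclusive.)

By right end: [1,3]  [2,4]  [2,5]  [3,6]  [8,9]  [9,10]  [11,12]  [8,16]  [15,17]  [13,18]  [19,22]  [21,23]
[1,3] uncovered → point at 3; [8,9] uncovered → point at 9; [11,12] uncovered → point at 12; [15,17] uncovered → point at 17; [19,22] uncovered → point at 22.
Points: 3, 9, 12, 17, 22 (5 total).

17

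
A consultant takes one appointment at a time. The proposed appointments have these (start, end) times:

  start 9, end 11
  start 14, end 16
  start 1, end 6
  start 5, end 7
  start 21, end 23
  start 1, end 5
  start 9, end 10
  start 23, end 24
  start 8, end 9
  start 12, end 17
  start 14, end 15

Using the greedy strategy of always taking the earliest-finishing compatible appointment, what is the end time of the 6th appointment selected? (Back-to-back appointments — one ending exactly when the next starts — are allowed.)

Sort by end time and greedily take each interval whose start is ≥ the last chosen end.
Sorted by end: (1,5)  (1,6)  (5,7)  (8,9)  (9,10)  (9,11)  (14,15)  (14,16)  (12,17)  (21,23)  (23,24)
take (1,5); skip (1,6); take (5,7); take (8,9); take (9,10); skip (9,11); take (14,15); skip (14,16); skip (12,17); take (21,23); take (23,24).
Selected: (1,5) (5,7) (8,9) (9,10) (14,15) (21,23) (23,24)

23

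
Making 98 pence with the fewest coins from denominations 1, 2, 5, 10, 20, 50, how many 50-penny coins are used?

1

98 = 1×50 + 2×20 + 1×5 + 1×2 + 1×1
Count of 50: 1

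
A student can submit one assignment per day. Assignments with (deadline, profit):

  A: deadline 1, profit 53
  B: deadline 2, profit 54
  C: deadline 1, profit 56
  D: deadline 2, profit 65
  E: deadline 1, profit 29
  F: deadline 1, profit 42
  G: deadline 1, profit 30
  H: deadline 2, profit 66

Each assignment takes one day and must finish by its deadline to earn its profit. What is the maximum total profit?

131

Take jobs in profit order; each goes to the latest open slot no later than its deadline.
By profit: H(d2,66), D(d2,65), C(d1,56), B(d2,54), A(d1,53), F(d1,42), G(d1,30), E(d1,29)
H→slot 2; D→slot 1; C skipped; B skipped; A skipped; F skipped; G skipped; E skipped.
Profit = 65 + 66 = 131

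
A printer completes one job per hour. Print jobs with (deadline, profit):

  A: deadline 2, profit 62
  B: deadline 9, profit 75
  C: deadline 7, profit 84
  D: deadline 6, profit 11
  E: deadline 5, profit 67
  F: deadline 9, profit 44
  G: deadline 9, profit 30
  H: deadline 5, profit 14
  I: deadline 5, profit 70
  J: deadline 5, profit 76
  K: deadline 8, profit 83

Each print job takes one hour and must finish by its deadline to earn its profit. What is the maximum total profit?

591

Sort by profit descending; place each in the latest free slot ≤ its deadline.
Profit order: C=84 K=83 J=76 B=75 I=70 E=67 A=62 F=44 G=30 H=14 D=11
Assign: C→slot 7, K→slot 8, J→slot 5, B→slot 9, I→slot 4, E→slot 3, A→slot 2, F→slot 6, G→slot 1, H skipped, D skipped.
Slots: [1:G] [2:A] [3:E] [4:I] [5:J] [6:F] [7:C] [8:K] [9:B]
Profit = 30 + 62 + 67 + 70 + 76 + 44 + 84 + 83 + 75 = 591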